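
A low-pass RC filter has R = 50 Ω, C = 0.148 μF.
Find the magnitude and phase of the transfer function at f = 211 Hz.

Step 1 — Angular frequency: ω = 2π·211 = 1326 rad/s.
Step 2 — Transfer function: H(jω) = 1/(1 + jωRC).
Step 3 — Denominator: 1 + jωRC = 1 + j·1326·50·1.48e-07 = 1 + j0.009811.
Step 4 — H = 0.9999 - j0.00981.
Step 5 — Magnitude: |H| = 1 (-0.0 dB); phase: φ = -0.6°.

|H| = 1 (-0.0 dB), φ = -0.6°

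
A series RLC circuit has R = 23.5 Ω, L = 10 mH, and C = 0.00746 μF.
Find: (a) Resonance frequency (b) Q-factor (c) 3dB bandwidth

Step 1 — Resonance condition Im(Z)=0 gives ω₀ = 1/√(LC).
Step 2 — ω₀ = 1/√(0.01·7.46e-09) = 1.158e+05 rad/s.
Step 3 — f₀ = ω₀/(2π) = 1.843e+04 Hz.
Step 4 — Series Q: Q = ω₀L/R = 1.158e+05·0.01/23.5 = 49.27.
Step 5 — 3dB bandwidth: Δω = ω₀/Q = 2350 rad/s; BW = Δω/(2π) = 374 Hz.

(a) f₀ = 1.843e+04 Hz  (b) Q = 49.27  (c) BW = 374 Hz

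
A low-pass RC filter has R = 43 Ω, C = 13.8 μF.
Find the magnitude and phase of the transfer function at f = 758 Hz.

Step 1 — Angular frequency: ω = 2π·758 = 4763 rad/s.
Step 2 — Transfer function: H(jω) = 1/(1 + jωRC).
Step 3 — Denominator: 1 + jωRC = 1 + j·4763·43·1.38e-05 = 1 + j2.826.
Step 4 — H = 0.1113 - j0.3145.
Step 5 — Magnitude: |H| = 0.3336 (-9.5 dB); phase: φ = -70.5°.

|H| = 0.3336 (-9.5 dB), φ = -70.5°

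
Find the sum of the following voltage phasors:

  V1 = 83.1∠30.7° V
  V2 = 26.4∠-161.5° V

Step 1 — Convert each phasor to rectangular form:
  V1 = 83.1·(cos(30.7°) + j·sin(30.7°)) = 71.45 + j42.43 V
  V2 = 26.4·(cos(-161.5°) + j·sin(-161.5°)) = -25.04 - j8.377 V
Step 2 — Sum components: V_total = 46.42 + j34.05 V.
Step 3 — Convert to polar: |V_total| = 57.57 V, ∠V_total = 36.3°.

V_total = 57.57∠36.3° V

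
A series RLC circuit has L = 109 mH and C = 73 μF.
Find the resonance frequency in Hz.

Step 1 — Resonance condition Im(Z)=0 gives ω₀ = 1/√(LC).
Step 2 — ω₀ = 1/√(0.109·7.3e-05) = 354.5 rad/s.
Step 3 — f₀ = ω₀/(2π) = 56.42 Hz.

f₀ = 56.42 Hz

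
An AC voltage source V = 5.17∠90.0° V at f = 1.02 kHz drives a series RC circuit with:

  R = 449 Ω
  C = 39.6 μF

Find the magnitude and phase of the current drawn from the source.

Step 1 — Angular frequency: ω = 2π·f = 2π·1020 = 6409 rad/s.
Step 2 — Component impedances:
  R: Z = R = 449 Ω
  C: Z = 1/(jωC) = -j/(ω·C) = 0 - j3.94 Ω
Step 3 — Series combination: Z_total = R + C = 449 - j3.94 Ω = 449∠-0.5° Ω.
Step 4 — Source phasor: V = 5.17∠90.0° V = 0 + j5.17 V.
Step 5 — Ohm's law: I = V / Z_total = (0 + j5.17) / (449 - j3.94) = -0.000101 + j0.01151 A.
Step 6 — Convert to polar: |I| = 0.01151 A, ∠I = 90.5°.

I = 0.01151∠90.5° A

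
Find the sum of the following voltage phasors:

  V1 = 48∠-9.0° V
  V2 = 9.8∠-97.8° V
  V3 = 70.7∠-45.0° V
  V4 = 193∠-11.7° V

Step 1 — Convert each phasor to rectangular form:
  V1 = 48·(cos(-9.0°) + j·sin(-9.0°)) = 47.41 - j7.509 V
  V2 = 9.8·(cos(-97.8°) + j·sin(-97.8°)) = -1.33 - j9.709 V
  V3 = 70.7·(cos(-45.0°) + j·sin(-45.0°)) = 49.99 - j49.99 V
  V4 = 193·(cos(-11.7°) + j·sin(-11.7°)) = 189 - j39.14 V
Step 2 — Sum components: V_total = 285.1 - j106.3 V.
Step 3 — Convert to polar: |V_total| = 304.3 V, ∠V_total = -20.5°.

V_total = 304.3∠-20.5° V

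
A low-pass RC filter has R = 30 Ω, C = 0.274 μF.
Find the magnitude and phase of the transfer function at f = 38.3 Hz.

Step 1 — Angular frequency: ω = 2π·38.3 = 240.6 rad/s.
Step 2 — Transfer function: H(jω) = 1/(1 + jωRC).
Step 3 — Denominator: 1 + jωRC = 1 + j·240.6·30·2.74e-07 = 1 + j0.001978.
Step 4 — H = 1 - j0.001978.
Step 5 — Magnitude: |H| = 1 (-0.0 dB); phase: φ = -0.1°.

|H| = 1 (-0.0 dB), φ = -0.1°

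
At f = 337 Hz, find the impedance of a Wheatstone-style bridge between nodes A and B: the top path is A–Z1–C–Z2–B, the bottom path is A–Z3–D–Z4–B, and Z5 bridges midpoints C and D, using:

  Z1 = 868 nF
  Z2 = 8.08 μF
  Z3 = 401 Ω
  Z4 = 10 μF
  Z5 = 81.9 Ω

Step 1 — Angular frequency: ω = 2π·f = 2π·337 = 2117 rad/s.
Step 2 — Component impedances:
  Z1: Z = 1/(jωC) = -j/(ω·C) = 0 - j544.1 Ω
  Z2: Z = 1/(jωC) = -j/(ω·C) = 0 - j58.45 Ω
  Z3: Z = R = 401 Ω
  Z4: Z = 1/(jωC) = -j/(ω·C) = 0 - j47.23 Ω
  Z5: Z = R = 81.9 Ω
Step 3 — Bridge requires nodal analysis (the Z5 bridge couples midpoints C and D, so the two paths cannot be reduced to a simple series/parallel combination). Setting node B to ground and injecting 1 A at node A, the 3-node admittance system at A, C, D solves to V_A = Z_AB = 246.4 - j213.6 Ω = 326.1∠-40.9° Ω.

Z = 246.4 - j213.6 Ω = 326.1∠-40.9° Ω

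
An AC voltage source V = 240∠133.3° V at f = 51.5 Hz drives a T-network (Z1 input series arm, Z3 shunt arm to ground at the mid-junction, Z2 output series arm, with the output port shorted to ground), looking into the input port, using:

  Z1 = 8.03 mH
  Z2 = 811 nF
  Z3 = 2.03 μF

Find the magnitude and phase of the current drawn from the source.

Step 1 — Angular frequency: ω = 2π·f = 2π·51.5 = 323.6 rad/s.
Step 2 — Component impedances:
  Z1: Z = jωL = j·323.6·0.00803 = 0 + j2.598 Ω
  Z2: Z = 1/(jωC) = -j/(ω·C) = 0 - j3811 Ω
  Z3: Z = 1/(jωC) = -j/(ω·C) = 0 - j1522 Ω
Step 3 — With the output port shorted to ground, the output series arm Z2 runs from the junction to ground; the shunt arm Z3 also runs from the junction to ground. They appear in parallel: Z3 || Z2 = 0 - j1088 Ω.
Step 4 — Series with input arm Z1: Z_in = Z1 + (Z3 || Z2) = 0 - j1085 Ω = 1085∠-90.0° Ω.
Step 5 — Source phasor: V = 240∠133.3° V = -164.6 + j174.7 V.
Step 6 — Ohm's law: I = V / Z_total = (-164.6 + j174.7) / (0 - j1085) = -0.161 - j0.1517 A.
Step 7 — Convert to polar: |I| = 0.2212 A, ∠I = -136.7°.

I = 0.2212∠-136.7° A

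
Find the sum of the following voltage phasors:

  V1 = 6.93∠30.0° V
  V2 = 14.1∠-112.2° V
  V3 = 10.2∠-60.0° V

Step 1 — Convert each phasor to rectangular form:
  V1 = 6.93·(cos(30.0°) + j·sin(30.0°)) = 6.002 + j3.465 V
  V2 = 14.1·(cos(-112.2°) + j·sin(-112.2°)) = -5.328 - j13.05 V
  V3 = 10.2·(cos(-60.0°) + j·sin(-60.0°)) = 5.1 - j8.833 V
Step 2 — Sum components: V_total = 5.774 - j18.42 V.
Step 3 — Convert to polar: |V_total| = 19.31 V, ∠V_total = -72.6°.

V_total = 19.31∠-72.6° V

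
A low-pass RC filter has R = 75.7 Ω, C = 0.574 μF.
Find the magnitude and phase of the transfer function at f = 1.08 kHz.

Step 1 — Angular frequency: ω = 2π·1080 = 6786 rad/s.
Step 2 — Transfer function: H(jω) = 1/(1 + jωRC).
Step 3 — Denominator: 1 + jωRC = 1 + j·6786·75.7·5.74e-07 = 1 + j0.2949.
Step 4 — H = 0.92 - j0.2713.
Step 5 — Magnitude: |H| = 0.9592 (-0.4 dB); phase: φ = -16.4°.

|H| = 0.9592 (-0.4 dB), φ = -16.4°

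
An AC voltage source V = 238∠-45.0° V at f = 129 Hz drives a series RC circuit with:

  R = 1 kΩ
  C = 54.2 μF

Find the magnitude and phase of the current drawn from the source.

Step 1 — Angular frequency: ω = 2π·f = 2π·129 = 810.5 rad/s.
Step 2 — Component impedances:
  R: Z = R = 1000 Ω
  C: Z = 1/(jωC) = -j/(ω·C) = 0 - j22.76 Ω
Step 3 — Series combination: Z_total = R + C = 1000 - j22.76 Ω = 1000∠-1.3° Ω.
Step 4 — Source phasor: V = 238∠-45.0° V = 168.3 - j168.3 V.
Step 5 — Ohm's law: I = V / Z_total = (168.3 - j168.3) / (1000 - j22.76) = 0.172 - j0.1644 A.
Step 6 — Convert to polar: |I| = 0.2379 A, ∠I = -43.7°.

I = 0.2379∠-43.7° A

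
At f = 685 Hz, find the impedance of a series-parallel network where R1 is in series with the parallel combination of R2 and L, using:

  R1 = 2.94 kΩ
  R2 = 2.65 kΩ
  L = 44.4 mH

Step 1 — Angular frequency: ω = 2π·f = 2π·685 = 4304 rad/s.
Step 2 — Component impedances:
  R1: Z = R = 2940 Ω
  R2: Z = R = 2650 Ω
  L: Z = jωL = j·4304·0.0444 = 0 + j191.1 Ω
Step 3 — Parallel branch: R2 || L = 1/(1/R2 + 1/L) = 13.71 + j190.1 Ω.
Step 4 — Series with R1: Z_total = R1 + (R2 || L) = 2954 + j190.1 Ω = 2960∠3.7° Ω.

Z = 2954 + j190.1 Ω = 2960∠3.7° Ω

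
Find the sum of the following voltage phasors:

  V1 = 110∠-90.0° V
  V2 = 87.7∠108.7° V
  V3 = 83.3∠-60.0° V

Step 1 — Convert each phasor to rectangular form:
  V1 = 110·(cos(-90.0°) + j·sin(-90.0°)) = 0 - j110 V
  V2 = 87.7·(cos(108.7°) + j·sin(108.7°)) = -28.12 + j83.07 V
  V3 = 83.3·(cos(-60.0°) + j·sin(-60.0°)) = 41.65 - j72.14 V
Step 2 — Sum components: V_total = 13.53 - j99.07 V.
Step 3 — Convert to polar: |V_total| = 99.99 V, ∠V_total = -82.2°.

V_total = 99.99∠-82.2° V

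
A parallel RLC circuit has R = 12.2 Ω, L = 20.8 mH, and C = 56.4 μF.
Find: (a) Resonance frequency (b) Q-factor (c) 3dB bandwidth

Step 1 — Resonance: ω₀ = 1/√(LC) = 1/√(0.0208·5.64e-05) = 923.3 rad/s.
Step 2 — f₀ = ω₀/(2π) = 146.9 Hz.
Step 3 — Parallel Q: Q = R/(ω₀L) = 12.2/(923.3·0.0208) = 0.6353.
Step 4 — Bandwidth: Δω = ω₀/Q = 1453 rad/s; BW = Δω/(2π) = 231.3 Hz.

(a) f₀ = 146.9 Hz  (b) Q = 0.6353  (c) BW = 231.3 Hz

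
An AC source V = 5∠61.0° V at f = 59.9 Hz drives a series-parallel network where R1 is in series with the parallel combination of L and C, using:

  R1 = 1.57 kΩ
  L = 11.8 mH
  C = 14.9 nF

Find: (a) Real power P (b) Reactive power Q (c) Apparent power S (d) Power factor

Step 1 — Angular frequency: ω = 2π·f = 2π·59.9 = 376.4 rad/s.
Step 2 — Component impedances:
  R1: Z = R = 1570 Ω
  L: Z = jωL = j·376.4·0.0118 = 0 + j4.441 Ω
  C: Z = 1/(jωC) = -j/(ω·C) = 0 - j1.783e+05 Ω
Step 3 — Parallel branch: L || C = 1/(1/L + 1/C) = 0 + j4.441 Ω.
Step 4 — Series with R1: Z_total = R1 + (L || C) = 1570 + j4.441 Ω = 1570∠0.2° Ω.
Step 5 — Source phasor: V = 5∠61.0° V = 2.424 + j4.373 V.
Step 6 — Current: I = V / Z = 0.001552 + j0.002781 A = 0.003185∠60.8° A.
Step 7 — Complex power: S = V·I* = 0.01592 + j4.504e-05 VA.
Step 8 — Real power: P = Re(S) = 0.01592 W.
Step 9 — Reactive power: Q = Im(S) = 4.504e-05 VAR.
Step 10 — Apparent power: |S| = 0.01592 VA.
Step 11 — Power factor: PF = P/|S| = 1 (lagging).

(a) P = 0.01592 W  (b) Q = 4.504e-05 VAR  (c) S = 0.01592 VA  (d) PF = 1 (lagging)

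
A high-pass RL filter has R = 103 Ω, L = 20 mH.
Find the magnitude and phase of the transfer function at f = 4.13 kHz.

Step 1 — Angular frequency: ω = 2π·4130 = 2.595e+04 rad/s.
Step 2 — Transfer function: H(jω) = jωL/(R + jωL).
Step 3 — Numerator jωL = j·519; denominator R + jωL = 103 + j519.
Step 4 — H = 0.9621 + j0.1909.
Step 5 — Magnitude: |H| = 0.9809 (-0.2 dB); phase: φ = 11.2°.

|H| = 0.9809 (-0.2 dB), φ = 11.2°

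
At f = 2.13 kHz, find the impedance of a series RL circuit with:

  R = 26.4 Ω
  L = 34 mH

Step 1 — Angular frequency: ω = 2π·f = 2π·2130 = 1.338e+04 rad/s.
Step 2 — Component impedances:
  R: Z = R = 26.4 Ω
  L: Z = jωL = j·1.338e+04·0.034 = 0 + j455 Ω
Step 3 — Series combination: Z_total = R + L = 26.4 + j455 Ω = 455.8∠86.7° Ω.

Z = 26.4 + j455 Ω = 455.8∠86.7° Ω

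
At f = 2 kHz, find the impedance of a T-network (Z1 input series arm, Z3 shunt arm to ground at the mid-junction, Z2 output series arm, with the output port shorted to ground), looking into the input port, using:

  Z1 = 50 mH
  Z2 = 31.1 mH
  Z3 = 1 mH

Step 1 — Angular frequency: ω = 2π·f = 2π·2000 = 1.257e+04 rad/s.
Step 2 — Component impedances:
  Z1: Z = jωL = j·1.257e+04·0.05 = 0 + j628.3 Ω
  Z2: Z = jωL = j·1.257e+04·0.0311 = 0 + j390.8 Ω
  Z3: Z = jωL = j·1.257e+04·0.001 = 0 + j12.57 Ω
Step 3 — With the output port shorted to ground, the output series arm Z2 runs from the junction to ground; the shunt arm Z3 also runs from the junction to ground. They appear in parallel: Z3 || Z2 = 0 + j12.17 Ω.
Step 4 — Series with input arm Z1: Z_in = Z1 + (Z3 || Z2) = 0 + j640.5 Ω = 640.5∠90.0° Ω.

Z = 0 + j640.5 Ω = 640.5∠90.0° Ω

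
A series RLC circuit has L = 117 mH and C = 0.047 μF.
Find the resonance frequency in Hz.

Step 1 — Resonance condition Im(Z)=0 gives ω₀ = 1/√(LC).
Step 2 — ω₀ = 1/√(0.117·4.7e-08) = 1.349e+04 rad/s.
Step 3 — f₀ = ω₀/(2π) = 2146 Hz.

f₀ = 2146 Hz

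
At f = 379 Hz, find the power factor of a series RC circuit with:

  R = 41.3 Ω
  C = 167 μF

Step 1 — Angular frequency: ω = 2π·f = 2π·379 = 2381 rad/s.
Step 2 — Component impedances:
  R: Z = R = 41.3 Ω
  C: Z = 1/(jωC) = -j/(ω·C) = 0 - j2.515 Ω
Step 3 — Series combination: Z_total = R + C = 41.3 - j2.515 Ω = 41.38∠-3.5° Ω.
Step 4 — Power factor: PF = cos(φ) = Re(Z)/|Z| = 41.3/41.376 = 0.9982.
Step 5 — Type: Im(Z) = -2.515 ⇒ leading (phase φ = -3.5°).

PF = 0.9982 (leading, φ = -3.5°)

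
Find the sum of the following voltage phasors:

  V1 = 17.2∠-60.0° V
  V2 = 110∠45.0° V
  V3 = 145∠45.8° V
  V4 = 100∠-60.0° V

Step 1 — Convert each phasor to rectangular form:
  V1 = 17.2·(cos(-60.0°) + j·sin(-60.0°)) = 8.6 - j14.9 V
  V2 = 110·(cos(45.0°) + j·sin(45.0°)) = 77.78 + j77.78 V
  V3 = 145·(cos(45.8°) + j·sin(45.8°)) = 101.1 + j104 V
  V4 = 100·(cos(-60.0°) + j·sin(-60.0°)) = 50 - j86.6 V
Step 2 — Sum components: V_total = 237.5 + j80.24 V.
Step 3 — Convert to polar: |V_total| = 250.7 V, ∠V_total = 18.7°.

V_total = 250.7∠18.7° V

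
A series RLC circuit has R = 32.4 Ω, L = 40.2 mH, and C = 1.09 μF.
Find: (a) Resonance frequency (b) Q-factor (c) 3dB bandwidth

Step 1 — Resonance condition Im(Z)=0 gives ω₀ = 1/√(LC).
Step 2 — ω₀ = 1/√(0.0402·1.09e-06) = 4777 rad/s.
Step 3 — f₀ = ω₀/(2π) = 760.3 Hz.
Step 4 — Series Q: Q = ω₀L/R = 4777·0.0402/32.4 = 5.927.
Step 5 — 3dB bandwidth: Δω = ω₀/Q = 806 rad/s; BW = Δω/(2π) = 128.3 Hz.

(a) f₀ = 760.3 Hz  (b) Q = 5.927  (c) BW = 128.3 Hz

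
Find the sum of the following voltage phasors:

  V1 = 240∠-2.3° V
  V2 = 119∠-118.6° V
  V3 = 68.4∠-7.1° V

Step 1 — Convert each phasor to rectangular form:
  V1 = 240·(cos(-2.3°) + j·sin(-2.3°)) = 239.8 - j9.632 V
  V2 = 119·(cos(-118.6°) + j·sin(-118.6°)) = -56.96 - j104.5 V
  V3 = 68.4·(cos(-7.1°) + j·sin(-7.1°)) = 67.88 - j8.454 V
Step 2 — Sum components: V_total = 250.7 - j122.6 V.
Step 3 — Convert to polar: |V_total| = 279.1 V, ∠V_total = -26.1°.

V_total = 279.1∠-26.1° V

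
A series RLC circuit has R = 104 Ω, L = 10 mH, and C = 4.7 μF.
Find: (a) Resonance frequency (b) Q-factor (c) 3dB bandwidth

Step 1 — Resonance: ω₀ = 1/√(LC) = 1/√(0.01·4.7e-06) = 4613 rad/s.
Step 2 — f₀ = ω₀/(2π) = 734.1 Hz.
Step 3 — Series Q: Q = ω₀L/R = 4613·0.01/104 = 0.4435.
Step 4 — Bandwidth: Δω = ω₀/Q = 1.04e+04 rad/s; BW = Δω/(2π) = 1655 Hz.

(a) f₀ = 734.1 Hz  (b) Q = 0.4435  (c) BW = 1655 Hz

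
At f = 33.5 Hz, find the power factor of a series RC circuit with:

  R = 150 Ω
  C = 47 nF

Step 1 — Angular frequency: ω = 2π·f = 2π·33.5 = 210.5 rad/s.
Step 2 — Component impedances:
  R: Z = R = 150 Ω
  C: Z = 1/(jωC) = -j/(ω·C) = 0 - j1.011e+05 Ω
Step 3 — Series combination: Z_total = R + C = 150 - j1.011e+05 Ω = 1.011e+05∠-89.9° Ω.
Step 4 — Power factor: PF = cos(φ) = Re(Z)/|Z| = 150/1.011e+05 = 0.001484.
Step 5 — Type: Im(Z) = -1.011e+05 ⇒ leading (phase φ = -89.9°).

PF = 0.001484 (leading, φ = -89.9°)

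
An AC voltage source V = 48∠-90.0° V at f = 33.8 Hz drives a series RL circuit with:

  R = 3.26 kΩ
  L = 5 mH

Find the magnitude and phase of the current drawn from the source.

Step 1 — Angular frequency: ω = 2π·f = 2π·33.8 = 212.4 rad/s.
Step 2 — Component impedances:
  R: Z = R = 3260 Ω
  L: Z = jωL = j·212.4·0.005 = 0 + j1.062 Ω
Step 3 — Series combination: Z_total = R + L = 3260 + j1.062 Ω = 3260∠0.0° Ω.
Step 4 — Source phasor: V = 48∠-90.0° V = 0 - j48 V.
Step 5 — Ohm's law: I = V / Z_total = (0 - j48) / (3260 + j1.062) = -4.796e-06 - j0.01472 A.
Step 6 — Convert to polar: |I| = 0.01472 A, ∠I = -90.0°.

I = 0.01472∠-90.0° A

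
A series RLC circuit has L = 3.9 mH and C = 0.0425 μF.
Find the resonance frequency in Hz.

Step 1 — Resonance condition Im(Z)=0 gives ω₀ = 1/√(LC).
Step 2 — ω₀ = 1/√(0.0039·4.25e-08) = 7.767e+04 rad/s.
Step 3 — f₀ = ω₀/(2π) = 1.236e+04 Hz.

f₀ = 1.236e+04 Hz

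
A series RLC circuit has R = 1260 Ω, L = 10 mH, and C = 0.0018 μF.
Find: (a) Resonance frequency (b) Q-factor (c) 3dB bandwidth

Step 1 — Resonance: ω₀ = 1/√(LC) = 1/√(0.01·1.8e-09) = 2.357e+05 rad/s.
Step 2 — f₀ = ω₀/(2π) = 3.751e+04 Hz.
Step 3 — Series Q: Q = ω₀L/R = 2.357e+05·0.01/1260 = 1.871.
Step 4 — Bandwidth: Δω = ω₀/Q = 1.26e+05 rad/s; BW = Δω/(2π) = 2.005e+04 Hz.

(a) f₀ = 3.751e+04 Hz  (b) Q = 1.871  (c) BW = 2.005e+04 Hz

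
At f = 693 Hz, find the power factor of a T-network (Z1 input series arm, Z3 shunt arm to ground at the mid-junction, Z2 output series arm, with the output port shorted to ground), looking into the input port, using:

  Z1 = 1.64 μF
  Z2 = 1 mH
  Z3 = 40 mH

Step 1 — Angular frequency: ω = 2π·f = 2π·693 = 4354 rad/s.
Step 2 — Component impedances:
  Z1: Z = 1/(jωC) = -j/(ω·C) = 0 - j140 Ω
  Z2: Z = jωL = j·4354·0.001 = 0 + j4.354 Ω
  Z3: Z = jωL = j·4354·0.04 = 0 + j174.2 Ω
Step 3 — With the output port shorted to ground, the output series arm Z2 runs from the junction to ground; the shunt arm Z3 also runs from the junction to ground. They appear in parallel: Z3 || Z2 = 0 + j4.248 Ω.
Step 4 — Series with input arm Z1: Z_in = Z1 + (Z3 || Z2) = 0 - j135.8 Ω = 135.8∠-90.0° Ω.
Step 5 — Power factor: PF = cos(φ) = Re(Z)/|Z| = 0/135.8 = 0.
Step 6 — Type: Im(Z) = -135.8 ⇒ leading (phase φ = -90.0°).

PF = 0 (leading, φ = -90.0°)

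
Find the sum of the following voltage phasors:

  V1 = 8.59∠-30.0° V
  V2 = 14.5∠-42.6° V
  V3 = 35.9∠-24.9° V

Step 1 — Convert each phasor to rectangular form:
  V1 = 8.59·(cos(-30.0°) + j·sin(-30.0°)) = 7.439 - j4.295 V
  V2 = 14.5·(cos(-42.6°) + j·sin(-42.6°)) = 10.67 - j9.815 V
  V3 = 35.9·(cos(-24.9°) + j·sin(-24.9°)) = 32.56 - j15.12 V
Step 2 — Sum components: V_total = 50.68 - j29.22 V.
Step 3 — Convert to polar: |V_total| = 58.5 V, ∠V_total = -30.0°.

V_total = 58.5∠-30.0° V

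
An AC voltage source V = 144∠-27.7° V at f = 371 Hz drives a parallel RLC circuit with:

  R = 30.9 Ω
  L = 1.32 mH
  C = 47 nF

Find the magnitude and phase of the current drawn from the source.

Step 1 — Angular frequency: ω = 2π·f = 2π·371 = 2331 rad/s.
Step 2 — Component impedances:
  R: Z = R = 30.9 Ω
  L: Z = jωL = j·2331·0.00132 = 0 + j3.077 Ω
  C: Z = 1/(jωC) = -j/(ω·C) = 0 - j9127 Ω
Step 3 — Parallel combination: 1/Z_total = 1/R + 1/L + 1/C; Z_total = 0.3036 + j3.048 Ω = 3.063∠84.3° Ω.
Step 4 — Source phasor: V = 144∠-27.7° V = 127.5 - j66.94 V.
Step 5 — Ohm's law: I = V / Z_total = (127.5 - j66.94) / (0.3036 + j3.048) = -17.62 - j43.59 A.
Step 6 — Convert to polar: |I| = 47.01 A, ∠I = -112.0°.

I = 47.01∠-112.0° A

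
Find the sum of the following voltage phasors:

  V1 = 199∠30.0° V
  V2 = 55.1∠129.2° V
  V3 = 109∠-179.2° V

Step 1 — Convert each phasor to rectangular form:
  V1 = 199·(cos(30.0°) + j·sin(30.0°)) = 172.3 + j99.5 V
  V2 = 55.1·(cos(129.2°) + j·sin(129.2°)) = -34.82 + j42.7 V
  V3 = 109·(cos(-179.2°) + j·sin(-179.2°)) = -109 - j1.522 V
Step 2 — Sum components: V_total = 28.52 + j140.7 V.
Step 3 — Convert to polar: |V_total| = 143.5 V, ∠V_total = 78.5°.

V_total = 143.5∠78.5° V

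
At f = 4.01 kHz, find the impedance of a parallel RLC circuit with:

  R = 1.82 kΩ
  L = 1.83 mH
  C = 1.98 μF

Step 1 — Angular frequency: ω = 2π·f = 2π·4010 = 2.52e+04 rad/s.
Step 2 — Component impedances:
  R: Z = R = 1820 Ω
  L: Z = jωL = j·2.52e+04·0.00183 = 0 + j46.11 Ω
  C: Z = 1/(jωC) = -j/(ω·C) = 0 - j20.05 Ω
Step 3 — Parallel combination: 1/Z_total = 1/R + 1/L + 1/C; Z_total = 0.6907 - j35.45 Ω = 35.46∠-88.9° Ω.

Z = 0.6907 - j35.45 Ω = 35.46∠-88.9° Ω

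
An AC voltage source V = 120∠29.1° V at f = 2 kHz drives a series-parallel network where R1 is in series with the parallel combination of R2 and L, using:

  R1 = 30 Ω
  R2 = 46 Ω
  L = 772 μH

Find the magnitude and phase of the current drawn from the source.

Step 1 — Angular frequency: ω = 2π·f = 2π·2000 = 1.257e+04 rad/s.
Step 2 — Component impedances:
  R1: Z = R = 30 Ω
  R2: Z = R = 46 Ω
  L: Z = jωL = j·1.257e+04·0.000772 = 0 + j9.701 Ω
Step 3 — Parallel branch: R2 || L = 1/(1/R2 + 1/L) = 1.959 + j9.288 Ω.
Step 4 — Series with R1: Z_total = R1 + (R2 || L) = 31.96 + j9.288 Ω = 33.28∠16.2° Ω.
Step 5 — Source phasor: V = 120∠29.1° V = 104.9 + j58.36 V.
Step 6 — Ohm's law: I = V / Z_total = (104.9 + j58.36) / (31.96 + j9.288) = 3.515 + j0.8046 A.
Step 7 — Convert to polar: |I| = 3.606 A, ∠I = 12.9°.

I = 3.606∠12.9° A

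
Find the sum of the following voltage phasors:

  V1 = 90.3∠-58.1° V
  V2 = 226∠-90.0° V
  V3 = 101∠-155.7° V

Step 1 — Convert each phasor to rectangular form:
  V1 = 90.3·(cos(-58.1°) + j·sin(-58.1°)) = 47.72 - j76.66 V
  V2 = 226·(cos(-90.0°) + j·sin(-90.0°)) = 0 - j226 V
  V3 = 101·(cos(-155.7°) + j·sin(-155.7°)) = -92.05 - j41.56 V
Step 2 — Sum components: V_total = -44.33 - j344.2 V.
Step 3 — Convert to polar: |V_total| = 347.1 V, ∠V_total = -97.3°.

V_total = 347.1∠-97.3° V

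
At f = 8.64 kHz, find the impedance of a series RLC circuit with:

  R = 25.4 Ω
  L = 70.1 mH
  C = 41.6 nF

Step 1 — Angular frequency: ω = 2π·f = 2π·8640 = 5.429e+04 rad/s.
Step 2 — Component impedances:
  R: Z = R = 25.4 Ω
  L: Z = jωL = j·5.429e+04·0.0701 = 0 + j3805 Ω
  C: Z = 1/(jωC) = -j/(ω·C) = 0 - j442.8 Ω
Step 3 — Series combination: Z_total = R + L + C = 25.4 + j3363 Ω = 3363∠89.6° Ω.

Z = 25.4 + j3363 Ω = 3363∠89.6° Ω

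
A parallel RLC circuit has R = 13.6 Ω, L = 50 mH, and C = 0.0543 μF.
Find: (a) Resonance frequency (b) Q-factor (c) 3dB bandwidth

Step 1 — Resonance: ω₀ = 1/√(LC) = 1/√(0.05·5.43e-08) = 1.919e+04 rad/s.
Step 2 — f₀ = ω₀/(2π) = 3054 Hz.
Step 3 — Parallel Q: Q = R/(ω₀L) = 13.6/(1.919e+04·0.05) = 0.01417.
Step 4 — Bandwidth: Δω = ω₀/Q = 1.354e+06 rad/s; BW = Δω/(2π) = 2.155e+05 Hz.

(a) f₀ = 3054 Hz  (b) Q = 0.01417  (c) BW = 2.155e+05 Hz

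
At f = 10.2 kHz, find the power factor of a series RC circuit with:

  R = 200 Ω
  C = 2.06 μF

Step 1 — Angular frequency: ω = 2π·f = 2π·1.02e+04 = 6.409e+04 rad/s.
Step 2 — Component impedances:
  R: Z = R = 200 Ω
  C: Z = 1/(jωC) = -j/(ω·C) = 0 - j7.574 Ω
Step 3 — Series combination: Z_total = R + C = 200 - j7.574 Ω = 200.1∠-2.2° Ω.
Step 4 — Power factor: PF = cos(φ) = Re(Z)/|Z| = 200/200.14 = 0.9993.
Step 5 — Type: Im(Z) = -7.574 ⇒ leading (phase φ = -2.2°).

PF = 0.9993 (leading, φ = -2.2°)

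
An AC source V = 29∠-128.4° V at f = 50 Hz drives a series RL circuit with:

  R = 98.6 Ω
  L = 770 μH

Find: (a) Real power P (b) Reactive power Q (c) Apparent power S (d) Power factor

Step 1 — Angular frequency: ω = 2π·f = 2π·50 = 314.2 rad/s.
Step 2 — Component impedances:
  R: Z = R = 98.6 Ω
  L: Z = jωL = j·314.2·0.00077 = 0 + j0.2419 Ω
Step 3 — Series combination: Z_total = R + L = 98.6 + j0.2419 Ω = 98.6∠0.1° Ω.
Step 4 — Source phasor: V = 29∠-128.4° V = -18.01 - j22.73 V.
Step 5 — Current: I = V / Z = -0.1833 - j0.23 A = 0.2941∠-128.5° A.
Step 6 — Complex power: S = V·I* = 8.529 + j0.02093 VA.
Step 7 — Real power: P = Re(S) = 8.529 W.
Step 8 — Reactive power: Q = Im(S) = 0.02093 VAR.
Step 9 — Apparent power: |S| = 8.529 VA.
Step 10 — Power factor: PF = P/|S| = 1 (lagging).

(a) P = 8.529 W  (b) Q = 0.02093 VAR  (c) S = 8.529 VA  (d) PF = 1 (lagging)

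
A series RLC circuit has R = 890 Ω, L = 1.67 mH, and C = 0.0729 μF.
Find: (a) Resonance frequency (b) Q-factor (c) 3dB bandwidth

Step 1 — Resonance: ω₀ = 1/√(LC) = 1/√(0.00167·7.29e-08) = 9.063e+04 rad/s.
Step 2 — f₀ = ω₀/(2π) = 1.442e+04 Hz.
Step 3 — Series Q: Q = ω₀L/R = 9.063e+04·0.00167/890 = 0.1701.
Step 4 — Bandwidth: Δω = ω₀/Q = 5.329e+05 rad/s; BW = Δω/(2π) = 8.482e+04 Hz.

(a) f₀ = 1.442e+04 Hz  (b) Q = 0.1701  (c) BW = 8.482e+04 Hz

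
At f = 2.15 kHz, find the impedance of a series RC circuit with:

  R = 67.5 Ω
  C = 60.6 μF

Step 1 — Angular frequency: ω = 2π·f = 2π·2150 = 1.351e+04 rad/s.
Step 2 — Component impedances:
  R: Z = R = 67.5 Ω
  C: Z = 1/(jωC) = -j/(ω·C) = 0 - j1.222 Ω
Step 3 — Series combination: Z_total = R + C = 67.5 - j1.222 Ω = 67.51∠-1.0° Ω.

Z = 67.5 - j1.222 Ω = 67.51∠-1.0° Ω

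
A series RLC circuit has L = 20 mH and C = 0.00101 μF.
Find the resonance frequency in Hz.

Step 1 — Resonance condition Im(Z)=0 gives ω₀ = 1/√(LC).
Step 2 — ω₀ = 1/√(0.02·1.01e-09) = 2.225e+05 rad/s.
Step 3 — f₀ = ω₀/(2π) = 3.541e+04 Hz.

f₀ = 3.541e+04 Hz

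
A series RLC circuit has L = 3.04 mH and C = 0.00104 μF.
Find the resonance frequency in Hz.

Step 1 — Resonance condition Im(Z)=0 gives ω₀ = 1/√(LC).
Step 2 — ω₀ = 1/√(0.00304·1.04e-09) = 5.624e+05 rad/s.
Step 3 — f₀ = ω₀/(2π) = 8.951e+04 Hz.

f₀ = 8.951e+04 Hz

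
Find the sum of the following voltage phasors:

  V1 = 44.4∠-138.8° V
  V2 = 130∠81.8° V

Step 1 — Convert each phasor to rectangular form:
  V1 = 44.4·(cos(-138.8°) + j·sin(-138.8°)) = -33.41 - j29.25 V
  V2 = 130·(cos(81.8°) + j·sin(81.8°)) = 18.54 + j128.7 V
Step 2 — Sum components: V_total = -14.87 + j99.43 V.
Step 3 — Convert to polar: |V_total| = 100.5 V, ∠V_total = 98.5°.

V_total = 100.5∠98.5° V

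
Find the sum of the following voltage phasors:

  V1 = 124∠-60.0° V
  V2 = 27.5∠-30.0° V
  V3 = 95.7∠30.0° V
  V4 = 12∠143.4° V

Step 1 — Convert each phasor to rectangular form:
  V1 = 124·(cos(-60.0°) + j·sin(-60.0°)) = 62 - j107.4 V
  V2 = 27.5·(cos(-30.0°) + j·sin(-30.0°)) = 23.82 - j13.75 V
  V3 = 95.7·(cos(30.0°) + j·sin(30.0°)) = 82.88 + j47.85 V
  V4 = 12·(cos(143.4°) + j·sin(143.4°)) = -9.634 + j7.155 V
Step 2 — Sum components: V_total = 159.1 - j66.13 V.
Step 3 — Convert to polar: |V_total| = 172.3 V, ∠V_total = -22.6°.

V_total = 172.3∠-22.6° V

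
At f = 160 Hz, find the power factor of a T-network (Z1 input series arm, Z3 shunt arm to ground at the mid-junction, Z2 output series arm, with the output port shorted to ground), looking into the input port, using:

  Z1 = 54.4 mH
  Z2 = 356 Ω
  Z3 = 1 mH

Step 1 — Angular frequency: ω = 2π·f = 2π·160 = 1005 rad/s.
Step 2 — Component impedances:
  Z1: Z = jωL = j·1005·0.0544 = 0 + j54.69 Ω
  Z2: Z = R = 356 Ω
  Z3: Z = jωL = j·1005·0.001 = 0 + j1.005 Ω
Step 3 — With the output port shorted to ground, the output series arm Z2 runs from the junction to ground; the shunt arm Z3 also runs from the junction to ground. They appear in parallel: Z3 || Z2 = 0.002839 + j1.005 Ω.
Step 4 — Series with input arm Z1: Z_in = Z1 + (Z3 || Z2) = 0.002839 + j55.69 Ω = 55.69∠90.0° Ω.
Step 5 — Power factor: PF = cos(φ) = Re(Z)/|Z| = 0.0028389/55.694 = 5.097e-05.
Step 6 — Type: Im(Z) = 55.69 ⇒ lagging (phase φ = 90.0°).

PF = 5.097e-05 (lagging, φ = 90.0°)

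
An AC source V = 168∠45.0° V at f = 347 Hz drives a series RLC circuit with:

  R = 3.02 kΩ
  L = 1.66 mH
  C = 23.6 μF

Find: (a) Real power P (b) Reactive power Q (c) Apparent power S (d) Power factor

Step 1 — Angular frequency: ω = 2π·f = 2π·347 = 2180 rad/s.
Step 2 — Component impedances:
  R: Z = R = 3020 Ω
  L: Z = jωL = j·2180·0.00166 = 0 + j3.619 Ω
  C: Z = 1/(jωC) = -j/(ω·C) = 0 - j19.43 Ω
Step 3 — Series combination: Z_total = R + L + C = 3020 - j15.82 Ω = 3020∠-0.3° Ω.
Step 4 — Source phasor: V = 168∠45.0° V = 118.8 + j118.8 V.
Step 5 — Current: I = V / Z = 0.03913 + j0.03954 A = 0.05563∠45.3° A.
Step 6 — Complex power: S = V·I* = 9.345 - j0.04894 VA.
Step 7 — Real power: P = Re(S) = 9.345 W.
Step 8 — Reactive power: Q = Im(S) = -0.04894 VAR.
Step 9 — Apparent power: |S| = 9.346 VA.
Step 10 — Power factor: PF = P/|S| = 1 (leading).

(a) P = 9.345 W  (b) Q = -0.04894 VAR  (c) S = 9.346 VA  (d) PF = 1 (leading)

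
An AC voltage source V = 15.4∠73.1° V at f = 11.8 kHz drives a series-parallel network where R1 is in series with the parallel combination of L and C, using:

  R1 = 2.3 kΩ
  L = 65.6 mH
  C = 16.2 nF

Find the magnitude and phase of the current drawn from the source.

Step 1 — Angular frequency: ω = 2π·f = 2π·1.18e+04 = 7.414e+04 rad/s.
Step 2 — Component impedances:
  R1: Z = R = 2300 Ω
  L: Z = jωL = j·7.414e+04·0.0656 = 0 + j4864 Ω
  C: Z = 1/(jωC) = -j/(ω·C) = 0 - j832.6 Ω
Step 3 — Parallel branch: L || C = 1/(1/L + 1/C) = 0 - j1005 Ω.
Step 4 — Series with R1: Z_total = R1 + (L || C) = 2300 - j1005 Ω = 2510∠-23.6° Ω.
Step 5 — Source phasor: V = 15.4∠73.1° V = 4.477 + j14.73 V.
Step 6 — Ohm's law: I = V / Z_total = (4.477 + j14.73) / (2300 - j1005) = -0.0007152 + j0.006094 A.
Step 7 — Convert to polar: |I| = 0.006136 A, ∠I = 96.7°.

I = 0.006136∠96.7° A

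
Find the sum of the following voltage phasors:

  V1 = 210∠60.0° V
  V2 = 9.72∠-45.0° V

Step 1 — Convert each phasor to rectangular form:
  V1 = 210·(cos(60.0°) + j·sin(60.0°)) = 105 + j181.9 V
  V2 = 9.72·(cos(-45.0°) + j·sin(-45.0°)) = 6.873 - j6.873 V
Step 2 — Sum components: V_total = 111.9 + j175 V.
Step 3 — Convert to polar: |V_total| = 207.7 V, ∠V_total = 57.4°.

V_total = 207.7∠57.4° V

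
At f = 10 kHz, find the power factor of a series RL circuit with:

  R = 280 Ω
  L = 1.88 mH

Step 1 — Angular frequency: ω = 2π·f = 2π·1e+04 = 6.283e+04 rad/s.
Step 2 — Component impedances:
  R: Z = R = 280 Ω
  L: Z = jωL = j·6.283e+04·0.00188 = 0 + j118.1 Ω
Step 3 — Series combination: Z_total = R + L = 280 + j118.1 Ω = 303.9∠22.9° Ω.
Step 4 — Power factor: PF = cos(φ) = Re(Z)/|Z| = 280/303.9 = 0.9214.
Step 5 — Type: Im(Z) = 118.1 ⇒ lagging (phase φ = 22.9°).

PF = 0.9214 (lagging, φ = 22.9°)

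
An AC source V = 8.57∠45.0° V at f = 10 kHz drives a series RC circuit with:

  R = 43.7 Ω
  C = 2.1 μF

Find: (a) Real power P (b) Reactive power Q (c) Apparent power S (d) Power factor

Step 1 — Angular frequency: ω = 2π·f = 2π·1e+04 = 6.283e+04 rad/s.
Step 2 — Component impedances:
  R: Z = R = 43.7 Ω
  C: Z = 1/(jωC) = -j/(ω·C) = 0 - j7.579 Ω
Step 3 — Series combination: Z_total = R + C = 43.7 - j7.579 Ω = 44.35∠-9.8° Ω.
Step 4 — Source phasor: V = 8.57∠45.0° V = 6.06 + j6.06 V.
Step 5 — Current: I = V / Z = 0.1113 + j0.158 A = 0.1932∠54.8° A.
Step 6 — Complex power: S = V·I* = 1.632 - j0.283 VA.
Step 7 — Real power: P = Re(S) = 1.632 W.
Step 8 — Reactive power: Q = Im(S) = -0.283 VAR.
Step 9 — Apparent power: |S| = 1.656 VA.
Step 10 — Power factor: PF = P/|S| = 0.9853 (leading).

(a) P = 1.632 W  (b) Q = -0.283 VAR  (c) S = 1.656 VA  (d) PF = 0.9853 (leading)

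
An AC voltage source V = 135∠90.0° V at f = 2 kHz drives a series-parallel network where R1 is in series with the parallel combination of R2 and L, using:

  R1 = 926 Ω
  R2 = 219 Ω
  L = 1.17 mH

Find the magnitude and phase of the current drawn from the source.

Step 1 — Angular frequency: ω = 2π·f = 2π·2000 = 1.257e+04 rad/s.
Step 2 — Component impedances:
  R1: Z = R = 926 Ω
  R2: Z = R = 219 Ω
  L: Z = jωL = j·1.257e+04·0.00117 = 0 + j14.7 Ω
Step 3 — Parallel branch: R2 || L = 1/(1/R2 + 1/L) = 0.9826 + j14.64 Ω.
Step 4 — Series with R1: Z_total = R1 + (R2 || L) = 927 + j14.64 Ω = 927.1∠0.9° Ω.
Step 5 — Source phasor: V = 135∠90.0° V = 0 + j135 V.
Step 6 — Ohm's law: I = V / Z_total = (0 + j135) / (927 + j14.64) = 0.002299 + j0.1456 A.
Step 7 — Convert to polar: |I| = 0.1456 A, ∠I = 89.1°.

I = 0.1456∠89.1° A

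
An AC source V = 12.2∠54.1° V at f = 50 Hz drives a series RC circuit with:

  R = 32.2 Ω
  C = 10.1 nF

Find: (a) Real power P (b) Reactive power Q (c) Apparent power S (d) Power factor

Step 1 — Angular frequency: ω = 2π·f = 2π·50 = 314.2 rad/s.
Step 2 — Component impedances:
  R: Z = R = 32.2 Ω
  C: Z = 1/(jωC) = -j/(ω·C) = 0 - j3.152e+05 Ω
Step 3 — Series combination: Z_total = R + C = 32.2 - j3.152e+05 Ω = 3.152e+05∠-90.0° Ω.
Step 4 — Source phasor: V = 12.2∠54.1° V = 7.154 + j9.883 V.
Step 5 — Current: I = V / Z = -3.135e-05 + j2.27e-05 A = 3.871e-05∠144.1° A.
Step 6 — Complex power: S = V·I* = 4.825e-08 - j0.0004723 VA.
Step 7 — Real power: P = Re(S) = 4.825e-08 W.
Step 8 — Reactive power: Q = Im(S) = -0.0004723 VAR.
Step 9 — Apparent power: |S| = 0.0004723 VA.
Step 10 — Power factor: PF = P/|S| = 0.0001022 (leading).

(a) P = 4.825e-08 W  (b) Q = -0.0004723 VAR  (c) S = 0.0004723 VA  (d) PF = 0.0001022 (leading)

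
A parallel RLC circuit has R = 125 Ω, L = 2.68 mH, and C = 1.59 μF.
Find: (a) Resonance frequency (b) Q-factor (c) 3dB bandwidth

Step 1 — Resonance: ω₀ = 1/√(LC) = 1/√(0.00268·1.59e-06) = 1.532e+04 rad/s.
Step 2 — f₀ = ω₀/(2π) = 2438 Hz.
Step 3 — Parallel Q: Q = R/(ω₀L) = 125/(1.532e+04·0.00268) = 3.045.
Step 4 — Bandwidth: Δω = ω₀/Q = 5031 rad/s; BW = Δω/(2π) = 800.8 Hz.

(a) f₀ = 2438 Hz  (b) Q = 3.045  (c) BW = 800.8 Hz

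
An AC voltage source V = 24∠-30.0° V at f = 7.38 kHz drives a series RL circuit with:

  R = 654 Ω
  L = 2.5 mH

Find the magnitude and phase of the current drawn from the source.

Step 1 — Angular frequency: ω = 2π·f = 2π·7380 = 4.637e+04 rad/s.
Step 2 — Component impedances:
  R: Z = R = 654 Ω
  L: Z = jωL = j·4.637e+04·0.0025 = 0 + j115.9 Ω
Step 3 — Series combination: Z_total = R + L = 654 + j115.9 Ω = 664.2∠10.1° Ω.
Step 4 — Source phasor: V = 24∠-30.0° V = 20.78 - j12 V.
Step 5 — Ohm's law: I = V / Z_total = (20.78 - j12) / (654 + j115.9) = 0.02766 - j0.02325 A.
Step 6 — Convert to polar: |I| = 0.03613 A, ∠I = -40.1°.

I = 0.03613∠-40.1° A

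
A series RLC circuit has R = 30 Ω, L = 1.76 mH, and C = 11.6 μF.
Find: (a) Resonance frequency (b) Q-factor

Step 1 — Resonance condition Im(Z)=0 gives ω₀ = 1/√(LC).
Step 2 — ω₀ = 1/√(0.00176·1.16e-05) = 6999 rad/s.
Step 3 — f₀ = ω₀/(2π) = 1114 Hz.
Step 4 — Series Q: Q = ω₀L/R = 6999·0.00176/30 = 0.4106.

(a) f₀ = 1114 Hz  (b) Q = 0.4106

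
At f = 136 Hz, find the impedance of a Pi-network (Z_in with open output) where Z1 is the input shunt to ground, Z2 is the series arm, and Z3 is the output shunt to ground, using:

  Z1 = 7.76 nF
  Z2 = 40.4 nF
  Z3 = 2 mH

Step 1 — Angular frequency: ω = 2π·f = 2π·136 = 854.5 rad/s.
Step 2 — Component impedances:
  Z1: Z = 1/(jωC) = -j/(ω·C) = 0 - j1.508e+05 Ω
  Z2: Z = 1/(jωC) = -j/(ω·C) = 0 - j2.897e+04 Ω
  Z3: Z = jωL = j·854.5·0.002 = 0 + j1.709 Ω
Step 3 — With open output, the series arm Z2 and the output shunt Z3 appear in series to ground: Z2 + Z3 = 0 - j2.897e+04 Ω.
Step 4 — Parallel with input shunt Z1: Z_in = Z1 || (Z2 + Z3) = 0 - j2.43e+04 Ω = 2.43e+04∠-90.0° Ω.

Z = 0 - j2.43e+04 Ω = 2.43e+04∠-90.0° Ω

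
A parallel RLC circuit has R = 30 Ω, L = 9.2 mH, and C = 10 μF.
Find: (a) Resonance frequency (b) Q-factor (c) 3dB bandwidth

Step 1 — Resonance: ω₀ = 1/√(LC) = 1/√(0.0092·1e-05) = 3297 rad/s.
Step 2 — f₀ = ω₀/(2π) = 524.7 Hz.
Step 3 — Parallel Q: Q = R/(ω₀L) = 30/(3297·0.0092) = 0.9891.
Step 4 — Bandwidth: Δω = ω₀/Q = 3333 rad/s; BW = Δω/(2π) = 530.5 Hz.

(a) f₀ = 524.7 Hz  (b) Q = 0.9891  (c) BW = 530.5 Hz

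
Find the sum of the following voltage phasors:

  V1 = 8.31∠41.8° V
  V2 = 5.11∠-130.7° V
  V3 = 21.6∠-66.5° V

Step 1 — Convert each phasor to rectangular form:
  V1 = 8.31·(cos(41.8°) + j·sin(41.8°)) = 6.195 + j5.539 V
  V2 = 5.11·(cos(-130.7°) + j·sin(-130.7°)) = -3.332 - j3.874 V
  V3 = 21.6·(cos(-66.5°) + j·sin(-66.5°)) = 8.613 - j19.81 V
Step 2 — Sum components: V_total = 11.48 - j18.14 V.
Step 3 — Convert to polar: |V_total| = 21.47 V, ∠V_total = -57.7°.

V_total = 21.47∠-57.7° V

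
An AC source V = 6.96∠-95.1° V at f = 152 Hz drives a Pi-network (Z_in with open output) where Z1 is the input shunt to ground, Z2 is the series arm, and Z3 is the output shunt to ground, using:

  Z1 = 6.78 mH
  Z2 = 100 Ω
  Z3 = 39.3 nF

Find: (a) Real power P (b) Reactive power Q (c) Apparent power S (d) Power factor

Step 1 — Angular frequency: ω = 2π·f = 2π·152 = 955 rad/s.
Step 2 — Component impedances:
  Z1: Z = jωL = j·955·0.00678 = 0 + j6.475 Ω
  Z2: Z = R = 100 Ω
  Z3: Z = 1/(jωC) = -j/(ω·C) = 0 - j2.664e+04 Ω
Step 3 — With open output, the series arm Z2 and the output shunt Z3 appear in series to ground: Z2 + Z3 = 100 - j2.664e+04 Ω.
Step 4 — Parallel with input shunt Z1: Z_in = Z1 || (Z2 + Z3) = 5.909e-06 + j6.477 Ω = 6.477∠90.0° Ω.
Step 5 — Source phasor: V = 6.96∠-95.1° V = -0.6187 - j6.932 V.
Step 6 — Current: I = V / Z = -1.07 + j0.09553 A = 1.075∠174.9° A.
Step 7 — Complex power: S = V·I* = 6.824e-06 + j7.479 VA.
Step 8 — Real power: P = Re(S) = 6.824e-06 W.
Step 9 — Reactive power: Q = Im(S) = 7.479 VAR.
Step 10 — Apparent power: |S| = 7.479 VA.
Step 11 — Power factor: PF = P/|S| = 9.124e-07 (lagging).

(a) P = 6.824e-06 W  (b) Q = 7.479 VAR  (c) S = 7.479 VA  (d) PF = 9.124e-07 (lagging)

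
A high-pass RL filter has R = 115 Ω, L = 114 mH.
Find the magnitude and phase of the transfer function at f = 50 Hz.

Step 1 — Angular frequency: ω = 2π·50 = 314.2 rad/s.
Step 2 — Transfer function: H(jω) = jωL/(R + jωL).
Step 3 — Numerator jωL = j·35.81; denominator R + jωL = 115 + j35.81.
Step 4 — H = 0.08841 + j0.2839.
Step 5 — Magnitude: |H| = 0.2973 (-10.5 dB); phase: φ = 72.7°.

|H| = 0.2973 (-10.5 dB), φ = 72.7°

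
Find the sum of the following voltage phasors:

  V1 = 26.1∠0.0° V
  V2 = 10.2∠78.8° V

Step 1 — Convert each phasor to rectangular form:
  V1 = 26.1·(cos(0.0°) + j·sin(0.0°)) = 26.1 V
  V2 = 10.2·(cos(78.8°) + j·sin(78.8°)) = 1.981 + j10.01 V
Step 2 — Sum components: V_total = 28.08 + j10.01 V.
Step 3 — Convert to polar: |V_total| = 29.81 V, ∠V_total = 19.6°.

V_total = 29.81∠19.6° V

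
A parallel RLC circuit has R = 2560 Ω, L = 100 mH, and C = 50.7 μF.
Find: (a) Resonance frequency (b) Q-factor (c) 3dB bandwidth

Step 1 — Resonance: ω₀ = 1/√(LC) = 1/√(0.1·5.07e-05) = 444.1 rad/s.
Step 2 — f₀ = ω₀/(2π) = 70.68 Hz.
Step 3 — Parallel Q: Q = R/(ω₀L) = 2560/(444.1·0.1) = 57.64.
Step 4 — Bandwidth: Δω = ω₀/Q = 7.705 rad/s; BW = Δω/(2π) = 1.226 Hz.

(a) f₀ = 70.68 Hz  (b) Q = 57.64  (c) BW = 1.226 Hz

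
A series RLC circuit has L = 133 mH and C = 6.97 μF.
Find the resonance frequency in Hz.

Step 1 — Resonance condition Im(Z)=0 gives ω₀ = 1/√(LC).
Step 2 — ω₀ = 1/√(0.133·6.97e-06) = 1039 rad/s.
Step 3 — f₀ = ω₀/(2π) = 165.3 Hz.

f₀ = 165.3 Hz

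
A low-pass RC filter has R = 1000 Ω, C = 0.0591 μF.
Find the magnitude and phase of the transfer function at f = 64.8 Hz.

Step 1 — Angular frequency: ω = 2π·64.8 = 407.2 rad/s.
Step 2 — Transfer function: H(jω) = 1/(1 + jωRC).
Step 3 — Denominator: 1 + jωRC = 1 + j·407.2·1000·5.91e-08 = 1 + j0.02406.
Step 4 — H = 0.9994 - j0.02405.
Step 5 — Magnitude: |H| = 0.9997 (-0.0 dB); phase: φ = -1.4°.

|H| = 0.9997 (-0.0 dB), φ = -1.4°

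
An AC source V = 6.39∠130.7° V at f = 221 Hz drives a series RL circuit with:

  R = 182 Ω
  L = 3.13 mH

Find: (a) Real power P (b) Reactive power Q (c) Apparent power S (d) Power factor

Step 1 — Angular frequency: ω = 2π·f = 2π·221 = 1389 rad/s.
Step 2 — Component impedances:
  R: Z = R = 182 Ω
  L: Z = jωL = j·1389·0.00313 = 0 + j4.346 Ω
Step 3 — Series combination: Z_total = R + L = 182 + j4.346 Ω = 182.1∠1.4° Ω.
Step 4 — Source phasor: V = 6.39∠130.7° V = -4.167 + j4.844 V.
Step 5 — Current: I = V / Z = -0.02225 + j0.02715 A = 0.0351∠129.3° A.
Step 6 — Complex power: S = V·I* = 0.2242 + j0.005355 VA.
Step 7 — Real power: P = Re(S) = 0.2242 W.
Step 8 — Reactive power: Q = Im(S) = 0.005355 VAR.
Step 9 — Apparent power: |S| = 0.2243 VA.
Step 10 — Power factor: PF = P/|S| = 0.9997 (lagging).

(a) P = 0.2242 W  (b) Q = 0.005355 VAR  (c) S = 0.2243 VA  (d) PF = 0.9997 (lagging)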